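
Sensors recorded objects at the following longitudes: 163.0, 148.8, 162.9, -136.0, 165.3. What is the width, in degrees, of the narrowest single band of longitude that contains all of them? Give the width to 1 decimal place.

Sort the longitudes: -136.0°, +148.8°, +162.9°, +163.0°, +165.3°.
Eastward gaps between consecutive values (wrapping around): 284.8°, 14.1°, 0.1°, 2.3°, 58.7°.
Largest gap = 284.8° ⇒ minimal covering band is its complement: 360° − 284.8° = 75.2°.
Band runs from +148.8° eastward to -136.0°, crossing the antimeridian.

75.2°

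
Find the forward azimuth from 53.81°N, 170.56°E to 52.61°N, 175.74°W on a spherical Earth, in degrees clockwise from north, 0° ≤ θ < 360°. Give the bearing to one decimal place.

92.8°

Δλ = -175.74 − 170.56 = -346.30°; wrapped into (−180°, 180°]: 13.70°.
θ = atan2( sin Δλ · cos φ₂ , cos φ₁ · sin φ₂ − sin φ₁ · cos φ₂ · cos Δλ )
  = atan2(0.14382, -0.00700) = 92.786° → normalised to [0°, 360°): 92.786°.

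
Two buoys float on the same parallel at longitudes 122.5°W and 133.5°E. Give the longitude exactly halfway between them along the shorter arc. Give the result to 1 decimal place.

174.5°W

Signed shortest Δλ from -122.5° to +133.5° is -104.0°.
Midpoint longitude = -122.5° + (-104.0°)/2 = -122.5° − 52.0° = -174.5°.
(The naïve average (-122.5 + +133.5)/2 = 5.5° is on the wrong side of the globe.)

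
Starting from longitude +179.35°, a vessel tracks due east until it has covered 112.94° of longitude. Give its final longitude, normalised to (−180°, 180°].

-67.71°

Start at +179.35°; shift +112.94° → +292.29°.
+292.29° lies outside (−180°, 180°]; subtract 360° → -67.71°.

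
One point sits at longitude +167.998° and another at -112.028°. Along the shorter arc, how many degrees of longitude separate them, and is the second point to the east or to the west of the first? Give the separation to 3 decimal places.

Raw difference: -112.028 − 167.998 = -280.026°.
Normalise into (−180°, 180°]: -280.026° + 360° = 79.974°.
Positive ⇒ the second point lies to the east; separation 79.974°.

79.974° east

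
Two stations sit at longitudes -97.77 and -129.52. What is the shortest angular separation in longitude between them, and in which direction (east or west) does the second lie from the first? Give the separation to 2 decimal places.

31.75° west

Raw difference: -129.52 − -97.77 = -31.75°.
Normalise into (−180°, 180°]: -31.75° stays -31.75°.
Negative ⇒ the second point lies to the west; separation 31.75°.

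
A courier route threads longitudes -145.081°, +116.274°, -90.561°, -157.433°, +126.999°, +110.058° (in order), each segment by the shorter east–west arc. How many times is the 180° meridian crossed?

Leg 1: -145.081° → +116.274°, shortest Δλ = -98.645° (west) — crosses 180°.
Leg 2: +116.274° → -90.561°, shortest Δλ = 153.165° (east) — crosses 180°.
Leg 3: -90.561° → -157.433°, shortest Δλ = -66.872° (west) — does not cross 180°.
Leg 4: -157.433° → +126.999°, shortest Δλ = -75.568° (west) — crosses 180°.
Leg 5: +126.999° → +110.058°, shortest Δλ = -16.941° (west) — does not cross 180°.
Total crossings: 3.

3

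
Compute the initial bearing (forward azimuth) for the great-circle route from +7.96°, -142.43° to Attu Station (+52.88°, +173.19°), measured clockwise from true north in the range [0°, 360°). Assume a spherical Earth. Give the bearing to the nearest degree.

330°

Δλ = 173.19 − -142.43 = 315.62°; wrapped into (−180°, 180°]: -44.38°.
θ = atan2( sin Δλ · cos φ₂ , cos φ₁ · sin φ₂ − sin φ₁ · cos φ₂ · cos Δλ )
  = atan2(-0.42209, 0.72996) = -30.038° → normalised to [0°, 360°): 329.962°.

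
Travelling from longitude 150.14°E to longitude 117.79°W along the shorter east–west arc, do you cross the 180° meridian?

Naïve |-117.79 − 150.14| = 267.93° > 180°, so the shorter arc goes the other way round — across 180°.
Signed shortest Δλ = ((-117.79 − 150.14 + 180) mod 360) − 180 = 92.07°.
Going east by 92.07° from +150.14° passes through 180° before reaching -117.79°.

Yes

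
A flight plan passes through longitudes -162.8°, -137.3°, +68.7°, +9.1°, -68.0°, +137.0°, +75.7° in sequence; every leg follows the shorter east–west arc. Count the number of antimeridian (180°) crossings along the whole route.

Leg 1: -162.8° → -137.3°, shortest Δλ = 25.5° (east) — does not cross 180°.
Leg 2: -137.3° → +68.7°, shortest Δλ = -154.0° (west) — crosses 180°.
Leg 3: +68.7° → +9.1°, shortest Δλ = -59.6° (west) — does not cross 180°.
Leg 4: +9.1° → -68.0°, shortest Δλ = -77.1° (west) — does not cross 180°.
Leg 5: -68.0° → +137.0°, shortest Δλ = -155.0° (west) — crosses 180°.
Leg 6: +137.0° → +75.7°, shortest Δλ = -61.3° (west) — does not cross 180°.
Total crossings: 2.

2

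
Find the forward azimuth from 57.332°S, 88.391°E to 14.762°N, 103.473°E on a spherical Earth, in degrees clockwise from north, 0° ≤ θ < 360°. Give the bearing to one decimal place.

15.2°

Δλ = 103.473 − 88.391 = 15.082°.
θ = atan2( sin Δλ · cos φ₂ , cos φ₁ · sin φ₂ − sin φ₁ · cos φ₂ · cos Δλ )
  = atan2(0.25161, 0.92352) = 15.240° → normalised to [0°, 360°): 15.240°.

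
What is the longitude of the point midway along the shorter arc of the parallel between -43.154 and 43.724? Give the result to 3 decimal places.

+0.285°

Signed shortest Δλ from -43.154° to +43.724° is +86.878°.
Midpoint longitude = -43.154° + (+86.878°)/2 = -43.154° + 43.439° = +0.285°.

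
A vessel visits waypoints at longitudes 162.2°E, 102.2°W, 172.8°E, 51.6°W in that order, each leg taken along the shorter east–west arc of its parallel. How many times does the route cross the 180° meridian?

Leg 1: +162.2° → -102.2°, shortest Δλ = 95.6° (east) — crosses 180°.
Leg 2: -102.2° → +172.8°, shortest Δλ = -85.0° (west) — crosses 180°.
Leg 3: +172.8° → -51.6°, shortest Δλ = 135.6° (east) — crosses 180°.
Total crossings: 3.

3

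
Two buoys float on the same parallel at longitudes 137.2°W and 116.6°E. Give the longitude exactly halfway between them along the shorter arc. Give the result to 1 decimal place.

169.7°E

Signed shortest Δλ from -137.2° to +116.6° is -106.2°.
Midpoint longitude = -137.2° + (-106.2°)/2 = -137.2° − 53.1° = -190.3°.
Normalise into (−180°, 180°]: +169.7°.
(The naïve average (-137.2 + +116.6)/2 = -10.3° is on the wrong side of the globe.)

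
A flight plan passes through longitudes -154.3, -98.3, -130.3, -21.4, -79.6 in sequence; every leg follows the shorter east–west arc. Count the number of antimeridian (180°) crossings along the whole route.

Leg 1: -154.3° → -98.3°, shortest Δλ = 56.0° (east) — does not cross 180°.
Leg 2: -98.3° → -130.3°, shortest Δλ = -32.0° (west) — does not cross 180°.
Leg 3: -130.3° → -21.4°, shortest Δλ = 108.9° (east) — does not cross 180°.
Leg 4: -21.4° → -79.6°, shortest Δλ = -58.2° (west) — does not cross 180°.
Total crossings: 0.

0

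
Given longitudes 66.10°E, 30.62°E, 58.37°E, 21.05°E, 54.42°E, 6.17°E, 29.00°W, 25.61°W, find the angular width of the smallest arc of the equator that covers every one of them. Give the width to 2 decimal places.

95.10°

Sort the longitudes: -29.00°, -25.61°, +6.17°, +21.05°, +30.62°, +54.42°, +58.37°, +66.10°.
Eastward gaps between consecutive values (wrapping around): 3.39°, 31.78°, 14.88°, 9.57°, 23.80°, 3.95°, 7.73°, 264.90°.
Largest gap = 264.90° ⇒ minimal covering band is its complement: 360° − 264.90° = 95.10°.
Band runs from -29.00° eastward to +66.10°.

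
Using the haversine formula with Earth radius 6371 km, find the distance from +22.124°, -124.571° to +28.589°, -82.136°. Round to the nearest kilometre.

4302 km

Δλ = -82.136 − -124.571 = 42.435°.
Δφ = 28.589 − 22.124 = 6.465°.
a = sin²(Δφ/2) + cos φ₁ · cos φ₂ · sin²(Δλ/2) = 0.109720.
c = 2·atan2(√a, √(1−a)) = 0.67524 rad → d = 6371·c ≈ 4301.93 km.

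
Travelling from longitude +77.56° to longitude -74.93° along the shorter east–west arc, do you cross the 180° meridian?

Signed shortest Δλ = ((-74.93 − 77.56 + 180) mod 360) − 180 = -152.49°.
Going west by 152.49° from +77.56° reaches -74.93° without touching 180°.

No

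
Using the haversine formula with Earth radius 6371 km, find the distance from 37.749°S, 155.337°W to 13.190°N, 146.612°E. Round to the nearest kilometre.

8281 km

Δλ = 146.612 − -155.337 = 301.949°; wrapped into (−180°, 180°]: -58.051°.
Δφ = 13.190 − -37.749 = 50.939°.
a = sin²(Δφ/2) + cos φ₁ · cos φ₂ · sin²(Δλ/2) = 0.366161.
c = 2·atan2(√a, √(1−a)) = 1.29981 rad → d = 6371·c ≈ 8281.11 km.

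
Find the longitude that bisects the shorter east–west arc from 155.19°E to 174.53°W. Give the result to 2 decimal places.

170.33°E

Signed shortest Δλ from +155.19° to -174.53° is +30.28°.
Midpoint longitude = +155.19° + (+30.28°)/2 = +155.19° + 15.14° = +170.33°.
(The naïve average (+155.19 + -174.53)/2 = -9.67° is on the wrong side of the globe.)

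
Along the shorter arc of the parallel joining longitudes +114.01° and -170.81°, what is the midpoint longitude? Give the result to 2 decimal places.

+151.60°

Signed shortest Δλ from +114.01° to -170.81° is +75.18°.
Midpoint longitude = +114.01° + (+75.18°)/2 = +114.01° + 37.59° = +151.60°.
(The naïve average (+114.01 + -170.81)/2 = -28.4° is on the wrong side of the globe.)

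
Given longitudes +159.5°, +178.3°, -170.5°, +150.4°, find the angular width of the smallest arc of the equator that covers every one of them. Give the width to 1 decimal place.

Sort the longitudes: -170.5°, +150.4°, +159.5°, +178.3°.
Eastward gaps between consecutive values (wrapping around): 320.9°, 9.1°, 18.8°, 11.2°.
Largest gap = 320.9° ⇒ minimal covering band is its complement: 360° − 320.9° = 39.1°.
Band runs from +150.4° eastward to -170.5°, crossing the antimeridian.

39.1°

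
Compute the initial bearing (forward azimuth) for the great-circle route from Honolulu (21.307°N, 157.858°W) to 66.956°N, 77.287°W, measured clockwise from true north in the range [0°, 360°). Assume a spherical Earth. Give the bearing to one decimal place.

Δλ = -77.287 − -157.858 = 80.571°.
θ = atan2( sin Δλ · cos φ₂ , cos φ₁ · sin φ₂ − sin φ₁ · cos φ₂ · cos Δλ )
  = atan2(0.38615, 0.83400) = 24.844° → normalised to [0°, 360°): 24.844°.

24.8°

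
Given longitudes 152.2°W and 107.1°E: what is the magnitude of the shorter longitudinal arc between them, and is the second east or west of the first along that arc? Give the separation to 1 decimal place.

Raw difference: 107.1 − -152.2 = 259.3°.
Normalise into (−180°, 180°]: 259.3° − 360° = -100.7°.
Negative ⇒ the second point lies to the west; separation 100.7°.

100.7° west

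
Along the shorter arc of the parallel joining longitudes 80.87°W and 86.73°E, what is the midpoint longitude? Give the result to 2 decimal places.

Signed shortest Δλ from -80.87° to +86.73° is +167.60°.
Midpoint longitude = -80.87° + (+167.60°)/2 = -80.87° + 83.80° = +2.93°.

2.93°E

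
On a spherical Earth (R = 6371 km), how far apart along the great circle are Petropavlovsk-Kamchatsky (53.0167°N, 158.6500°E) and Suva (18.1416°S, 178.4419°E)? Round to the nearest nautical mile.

4394 nmi

Δλ = 178.4419 − 158.6500 = 19.7919°.
Δφ = -18.1416 − 53.0167 = -71.1583°.
a = sin²(Δφ/2) + cos φ₁ · cos φ₂ · sin²(Δλ/2) = 0.355408.
c = 2·atan2(√a, √(1−a)) = 1.27742 rad → d = 6371·c ≈ 8138.45 km ≈ 4394.41 nmi.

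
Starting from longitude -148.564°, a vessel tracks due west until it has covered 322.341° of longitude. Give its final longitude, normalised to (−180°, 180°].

Start at -148.564°; shift −322.341° → -470.905°.
-470.905° lies outside (−180°, 180°]; add 360° → -110.905°.

-110.905°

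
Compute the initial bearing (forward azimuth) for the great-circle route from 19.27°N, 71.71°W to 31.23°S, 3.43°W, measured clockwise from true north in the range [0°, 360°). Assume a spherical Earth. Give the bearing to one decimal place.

Δλ = -3.43 − -71.71 = 68.28°.
θ = atan2( sin Δλ · cos φ₂ , cos φ₁ · sin φ₂ − sin φ₁ · cos φ₂ · cos Δλ )
  = atan2(0.79438, -0.59386) = 126.781° → normalised to [0°, 360°): 126.781°.

126.8°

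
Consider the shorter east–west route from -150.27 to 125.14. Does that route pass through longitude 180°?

Naïve |125.14 − -150.27| = 275.41° > 180°, so the shorter arc goes the other way round — across 180°.
Signed shortest Δλ = ((125.14 − -150.27 + 180) mod 360) − 180 = -84.59°.
Going west by 84.59° from -150.27° passes through 180° before reaching +125.14°.

Yes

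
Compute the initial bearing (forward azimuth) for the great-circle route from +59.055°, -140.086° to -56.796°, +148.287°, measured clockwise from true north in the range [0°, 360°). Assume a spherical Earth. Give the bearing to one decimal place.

Δλ = 148.287 − -140.086 = 288.373°; wrapped into (−180°, 180°]: -71.627°.
θ = atan2( sin Δλ · cos φ₂ , cos φ₁ · sin φ₂ − sin φ₁ · cos φ₂ · cos Δλ )
  = atan2(-0.51971, -0.57830) = -138.055° → normalised to [0°, 360°): 221.945°.

221.9°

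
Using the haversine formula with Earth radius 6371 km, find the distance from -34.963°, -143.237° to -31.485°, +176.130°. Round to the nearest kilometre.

Δλ = 176.130 − -143.237 = 319.367°; wrapped into (−180°, 180°]: -40.633°.
Δφ = -31.485 − -34.963 = 3.478°.
a = sin²(Δφ/2) + cos φ₁ · cos φ₂ · sin²(Δλ/2) = 0.085171.
c = 2·atan2(√a, √(1−a)) = 0.59230 rad → d = 6371·c ≈ 3773.55 km.

3774 km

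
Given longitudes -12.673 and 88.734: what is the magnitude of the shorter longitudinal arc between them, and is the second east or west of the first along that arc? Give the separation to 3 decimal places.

Raw difference: 88.734 − -12.673 = 101.407°.
Normalise into (−180°, 180°]: 101.407° stays 101.407°.
Positive ⇒ the second point lies to the east; separation 101.407°.

101.407° east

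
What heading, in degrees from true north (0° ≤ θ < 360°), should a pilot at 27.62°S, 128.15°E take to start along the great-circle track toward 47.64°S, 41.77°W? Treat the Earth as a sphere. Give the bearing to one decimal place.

187.0°

Δλ = -41.77 − 128.15 = -169.92°.
θ = atan2( sin Δλ · cos φ₂ , cos φ₁ · sin φ₂ − sin φ₁ · cos φ₂ · cos Δλ )
  = atan2(-0.11793, -0.96227) = -173.013° → normalised to [0°, 360°): 186.987°.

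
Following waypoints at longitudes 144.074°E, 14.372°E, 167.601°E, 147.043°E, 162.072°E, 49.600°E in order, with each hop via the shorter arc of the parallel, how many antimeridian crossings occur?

0

Leg 1: +144.074° → +14.372°, shortest Δλ = -129.702° (west) — does not cross 180°.
Leg 2: +14.372° → +167.601°, shortest Δλ = 153.229° (east) — does not cross 180°.
Leg 3: +167.601° → +147.043°, shortest Δλ = -20.558° (west) — does not cross 180°.
Leg 4: +147.043° → +162.072°, shortest Δλ = 15.029° (east) — does not cross 180°.
Leg 5: +162.072° → +49.600°, shortest Δλ = -112.472° (west) — does not cross 180°.
Total crossings: 0.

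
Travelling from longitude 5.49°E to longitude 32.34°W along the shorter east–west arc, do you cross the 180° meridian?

Signed shortest Δλ = ((-32.34 − 5.49 + 180) mod 360) − 180 = -37.83°.
Going west by 37.83° from +5.49° reaches -32.34° without touching 180°.

No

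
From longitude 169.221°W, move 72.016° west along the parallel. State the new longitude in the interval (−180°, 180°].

118.763°E

Start at -169.221°; shift −72.016° → -241.237°.
-241.237° lies outside (−180°, 180°]; add 360° → +118.763°.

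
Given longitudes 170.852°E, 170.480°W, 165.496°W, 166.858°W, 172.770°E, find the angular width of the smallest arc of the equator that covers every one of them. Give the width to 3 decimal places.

23.652°

Sort the longitudes: -170.480°, -166.858°, -165.496°, +170.852°, +172.770°.
Eastward gaps between consecutive values (wrapping around): 3.622°, 1.362°, 336.348°, 1.918°, 16.750°.
Largest gap = 336.348° ⇒ minimal covering band is its complement: 360° − 336.348° = 23.652°.
Band runs from +170.852° eastward to -165.496°, crossing the antimeridian.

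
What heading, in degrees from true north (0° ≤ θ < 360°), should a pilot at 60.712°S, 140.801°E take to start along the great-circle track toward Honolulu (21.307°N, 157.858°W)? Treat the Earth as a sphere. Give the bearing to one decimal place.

Δλ = -157.858 − 140.801 = -298.659°; wrapped into (−180°, 180°]: 61.341°.
θ = atan2( sin Δλ · cos φ₂ , cos φ₁ · sin φ₂ − sin φ₁ · cos φ₂ · cos Δλ )
  = atan2(0.81751, 0.56746) = 55.234° → normalised to [0°, 360°): 55.234°.

55.2°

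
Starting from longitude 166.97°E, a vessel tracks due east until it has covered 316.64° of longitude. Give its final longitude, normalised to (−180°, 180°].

Start at +166.97°; shift +316.64° → +483.61°.
+483.61° lies outside (−180°, 180°]; subtract 360° → +123.61°.

123.61°E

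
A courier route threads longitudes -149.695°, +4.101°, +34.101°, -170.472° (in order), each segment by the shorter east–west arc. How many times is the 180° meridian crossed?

Leg 1: -149.695° → +4.101°, shortest Δλ = 153.796° (east) — does not cross 180°.
Leg 2: +4.101° → +34.101°, shortest Δλ = 30.0° (east) — does not cross 180°.
Leg 3: +34.101° → -170.472°, shortest Δλ = 155.427° (east) — crosses 180°.
Total crossings: 1.

1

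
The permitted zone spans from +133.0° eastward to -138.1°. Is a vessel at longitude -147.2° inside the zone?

Yes

Band width going east from +133.0° to -138.1°: ((-138.1 − 133.0) mod 360) = 88.9°.
Offset of -147.2° east of the west edge: ((-147.2 − 133.0) mod 360) = 79.8°.
79.8° ≤ 88.9° ⇒ inside.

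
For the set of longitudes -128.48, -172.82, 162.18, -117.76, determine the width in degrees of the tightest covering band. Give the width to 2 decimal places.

Sort the longitudes: -172.82°, -128.48°, -117.76°, +162.18°.
Eastward gaps between consecutive values (wrapping around): 44.34°, 10.72°, 279.94°, 25.00°.
Largest gap = 279.94° ⇒ minimal covering band is its complement: 360° − 279.94° = 80.06°.
Band runs from +162.18° eastward to -117.76°, crossing the antimeridian.

80.06°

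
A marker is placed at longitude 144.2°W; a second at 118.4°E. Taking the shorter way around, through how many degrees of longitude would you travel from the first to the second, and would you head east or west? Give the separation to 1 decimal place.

Raw difference: 118.4 − -144.2 = 262.6°.
Normalise into (−180°, 180°]: 262.6° − 360° = -97.4°.
Negative ⇒ the second point lies to the west; separation 97.4°.

97.4° west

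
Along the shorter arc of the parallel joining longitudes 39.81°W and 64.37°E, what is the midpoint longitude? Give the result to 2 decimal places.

12.28°E

Signed shortest Δλ from -39.81° to +64.37° is +104.18°.
Midpoint longitude = -39.81° + (+104.18°)/2 = -39.81° + 52.09° = +12.28°.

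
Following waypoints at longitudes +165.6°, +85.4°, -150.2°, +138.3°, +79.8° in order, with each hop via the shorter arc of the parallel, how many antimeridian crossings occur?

Leg 1: +165.6° → +85.4°, shortest Δλ = -80.2° (west) — does not cross 180°.
Leg 2: +85.4° → -150.2°, shortest Δλ = 124.4° (east) — crosses 180°.
Leg 3: -150.2° → +138.3°, shortest Δλ = -71.5° (west) — crosses 180°.
Leg 4: +138.3° → +79.8°, shortest Δλ = -58.5° (west) — does not cross 180°.
Total crossings: 2.

2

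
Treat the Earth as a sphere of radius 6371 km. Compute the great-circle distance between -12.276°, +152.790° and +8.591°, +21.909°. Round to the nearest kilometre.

14635 km

Δλ = 21.909 − 152.790 = -130.881°.
Δφ = 8.591 − -12.276 = 20.867°.
a = sin²(Δφ/2) + cos φ₁ · cos φ₂ · sin²(Δλ/2) = 0.832055.
c = 2·atan2(√a, √(1−a)) = 2.29710 rad → d = 6371·c ≈ 14634.83 km.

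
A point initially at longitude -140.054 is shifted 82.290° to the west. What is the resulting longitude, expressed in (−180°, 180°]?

+137.656°

Start at -140.054°; shift −82.290° → -222.344°.
-222.344° lies outside (−180°, 180°]; add 360° → +137.656°.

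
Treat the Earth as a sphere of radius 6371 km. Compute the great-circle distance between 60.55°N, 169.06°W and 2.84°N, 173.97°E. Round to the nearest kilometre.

6577 km

Δλ = 173.97 − -169.06 = 343.03°; wrapped into (−180°, 180°]: -16.97°.
Δφ = 2.84 − 60.55 = -57.71°.
a = sin²(Δφ/2) + cos φ₁ · cos φ₂ · sin²(Δλ/2) = 0.243589.
c = 2·atan2(√a, √(1−a)) = 1.03233 rad → d = 6371·c ≈ 6576.95 km.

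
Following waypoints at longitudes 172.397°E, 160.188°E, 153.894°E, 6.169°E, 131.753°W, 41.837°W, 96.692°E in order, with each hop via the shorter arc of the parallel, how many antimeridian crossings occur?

0

Leg 1: +172.397° → +160.188°, shortest Δλ = -12.209° (west) — does not cross 180°.
Leg 2: +160.188° → +153.894°, shortest Δλ = -6.294° (west) — does not cross 180°.
Leg 3: +153.894° → +6.169°, shortest Δλ = -147.725° (west) — does not cross 180°.
Leg 4: +6.169° → -131.753°, shortest Δλ = -137.922° (west) — does not cross 180°.
Leg 5: -131.753° → -41.837°, shortest Δλ = 89.916° (east) — does not cross 180°.
Leg 6: -41.837° → +96.692°, shortest Δλ = 138.529° (east) — does not cross 180°.
Total crossings: 0.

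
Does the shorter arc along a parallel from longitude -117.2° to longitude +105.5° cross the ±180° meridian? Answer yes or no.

Naïve |105.5 − -117.2| = 222.7° > 180°, so the shorter arc goes the other way round — across 180°.
Signed shortest Δλ = ((105.5 − -117.2 + 180) mod 360) − 180 = -137.3°.
Going west by 137.3° from -117.2° passes through 180° before reaching +105.5°.

Yes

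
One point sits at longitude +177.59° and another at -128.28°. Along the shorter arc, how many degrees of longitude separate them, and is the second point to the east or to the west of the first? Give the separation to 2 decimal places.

54.13° east

Raw difference: -128.28 − 177.59 = -305.87°.
Normalise into (−180°, 180°]: -305.87° + 360° = 54.13°.
Positive ⇒ the second point lies to the east; separation 54.13°.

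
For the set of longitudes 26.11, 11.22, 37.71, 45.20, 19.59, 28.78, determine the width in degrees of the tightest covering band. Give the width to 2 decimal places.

Sort the longitudes: +11.22°, +19.59°, +26.11°, +28.78°, +37.71°, +45.20°.
Eastward gaps between consecutive values (wrapping around): 8.37°, 6.52°, 2.67°, 8.93°, 7.49°, 326.02°.
Largest gap = 326.02° ⇒ minimal covering band is its complement: 360° − 326.02° = 33.98°.
Band runs from +11.22° eastward to +45.20°.

33.98°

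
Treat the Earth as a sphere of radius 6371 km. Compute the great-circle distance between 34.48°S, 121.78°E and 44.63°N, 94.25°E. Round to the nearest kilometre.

9225 km

Δλ = 94.25 − 121.78 = -27.53°.
Δφ = 44.63 − -34.48 = 79.11°.
a = sin²(Δφ/2) + cos φ₁ · cos φ₂ · sin²(Δλ/2) = 0.438751.
c = 2·atan2(√a, √(1−a)) = 1.44799 rad → d = 6371·c ≈ 9225.14 km.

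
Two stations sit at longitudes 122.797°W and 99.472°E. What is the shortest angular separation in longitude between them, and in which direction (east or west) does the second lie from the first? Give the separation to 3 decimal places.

Raw difference: 99.472 − -122.797 = 222.269°.
Normalise into (−180°, 180°]: 222.269° − 360° = -137.731°.
Negative ⇒ the second point lies to the west; separation 137.731°.

137.731° west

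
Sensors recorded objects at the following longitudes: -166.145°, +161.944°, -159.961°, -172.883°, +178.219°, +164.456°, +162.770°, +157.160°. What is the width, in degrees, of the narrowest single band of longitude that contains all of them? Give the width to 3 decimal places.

42.879°

Sort the longitudes: -172.883°, -166.145°, -159.961°, +157.160°, +161.944°, +162.770°, +164.456°, +178.219°.
Eastward gaps between consecutive values (wrapping around): 6.738°, 6.184°, 317.121°, 4.784°, 0.826°, 1.686°, 13.763°, 8.898°.
Largest gap = 317.121° ⇒ minimal covering band is its complement: 360° − 317.121° = 42.879°.
Band runs from +157.160° eastward to -159.961°, crossing the antimeridian.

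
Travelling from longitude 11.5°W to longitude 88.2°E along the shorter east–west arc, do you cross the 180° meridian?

No

Signed shortest Δλ = ((88.2 − -11.5 + 180) mod 360) − 180 = 99.7°.
Going east by 99.7° from -11.5° reaches +88.2° without touching 180°.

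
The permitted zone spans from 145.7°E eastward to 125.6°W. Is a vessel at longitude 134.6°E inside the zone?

No

Band width going east from +145.7° to -125.6°: ((-125.6 − 145.7) mod 360) = 88.7°.
Offset of +134.6° east of the west edge: ((134.6 − 145.7) mod 360) = 348.9°.
348.9° > 88.7° ⇒ outside.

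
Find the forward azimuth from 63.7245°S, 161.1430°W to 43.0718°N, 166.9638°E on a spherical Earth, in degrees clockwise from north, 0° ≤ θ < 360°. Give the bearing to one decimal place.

335.8°

Δλ = 166.9638 − -161.1430 = 328.1068°; wrapped into (−180°, 180°]: -31.8932°.
θ = atan2( sin Δλ · cos φ₂ , cos φ₁ · sin φ₂ − sin φ₁ · cos φ₂ · cos Δλ )
  = atan2(-0.38595, 0.85845) = -24.208° → normalised to [0°, 360°): 335.792°.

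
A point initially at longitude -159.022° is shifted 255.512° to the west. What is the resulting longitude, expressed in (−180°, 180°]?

Start at -159.022°; shift −255.512° → -414.534°.
-414.534° lies outside (−180°, 180°]; add 360° → -54.534°.

-54.534°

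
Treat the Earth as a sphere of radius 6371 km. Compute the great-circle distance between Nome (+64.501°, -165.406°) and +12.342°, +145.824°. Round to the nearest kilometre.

Δλ = 145.824 − -165.406 = 311.230°; wrapped into (−180°, 180°]: -48.770°.
Δφ = 12.342 − 64.501 = -52.159°.
a = sin²(Δφ/2) + cos φ₁ · cos φ₂ · sin²(Δλ/2) = 0.264949.
c = 2·atan2(√a, √(1−a)) = 1.08139 rad → d = 6371·c ≈ 6889.54 km.

6890 km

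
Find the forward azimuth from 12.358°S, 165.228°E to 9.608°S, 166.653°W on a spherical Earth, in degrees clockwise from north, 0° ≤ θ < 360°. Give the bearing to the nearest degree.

87°

Δλ = -166.653 − 165.228 = -331.881°; wrapped into (−180°, 180°]: 28.119°.
θ = atan2( sin Δλ · cos φ₂ , cos φ₁ · sin φ₂ − sin φ₁ · cos φ₂ · cos Δλ )
  = atan2(0.46469, 0.02307) = 87.158° → normalised to [0°, 360°): 87.158°.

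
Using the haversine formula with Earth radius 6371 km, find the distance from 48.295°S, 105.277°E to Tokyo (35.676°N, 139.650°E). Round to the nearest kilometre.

Δλ = 139.650 − 105.277 = 34.373°.
Δφ = 35.676 − -48.295 = 83.971°.
a = sin²(Δφ/2) + cos φ₁ · cos φ₂ · sin²(Δλ/2) = 0.494670.
c = 2·atan2(√a, √(1−a)) = 1.56014 rad → d = 6371·c ≈ 9939.63 km.

9940 km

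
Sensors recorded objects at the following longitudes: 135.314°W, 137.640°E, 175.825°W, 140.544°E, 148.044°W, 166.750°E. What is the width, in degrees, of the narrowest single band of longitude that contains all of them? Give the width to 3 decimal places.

87.046°

Sort the longitudes: -175.825°, -148.044°, -135.314°, +137.640°, +140.544°, +166.750°.
Eastward gaps between consecutive values (wrapping around): 27.781°, 12.730°, 272.954°, 2.904°, 26.206°, 17.425°.
Largest gap = 272.954° ⇒ minimal covering band is its complement: 360° − 272.954° = 87.046°.
Band runs from +137.640° eastward to -135.314°, crossing the antimeridian.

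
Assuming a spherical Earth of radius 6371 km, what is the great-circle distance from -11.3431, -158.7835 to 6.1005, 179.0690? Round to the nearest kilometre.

3125 km

Δλ = 179.0690 − -158.7835 = 337.8525°; wrapped into (−180°, 180°]: -22.1475°.
Δφ = 6.1005 − -11.3431 = 17.4436°.
a = sin²(Δφ/2) + cos φ₁ · cos φ₂ · sin²(Δλ/2) = 0.058960.
c = 2·atan2(√a, √(1−a)) = 0.49054 rad → d = 6371·c ≈ 3125.21 km.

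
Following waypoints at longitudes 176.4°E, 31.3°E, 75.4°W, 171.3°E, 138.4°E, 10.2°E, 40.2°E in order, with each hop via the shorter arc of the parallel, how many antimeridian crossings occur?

Leg 1: +176.4° → +31.3°, shortest Δλ = -145.1° (west) — does not cross 180°.
Leg 2: +31.3° → -75.4°, shortest Δλ = -106.7° (west) — does not cross 180°.
Leg 3: -75.4° → +171.3°, shortest Δλ = -113.3° (west) — crosses 180°.
Leg 4: +171.3° → +138.4°, shortest Δλ = -32.9° (west) — does not cross 180°.
Leg 5: +138.4° → +10.2°, shortest Δλ = -128.2° (west) — does not cross 180°.
Leg 6: +10.2° → +40.2°, shortest Δλ = 30.0° (east) — does not cross 180°.
Total crossings: 1.

1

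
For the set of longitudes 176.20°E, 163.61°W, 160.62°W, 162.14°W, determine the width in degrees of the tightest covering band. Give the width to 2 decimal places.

23.18°

Sort the longitudes: -163.61°, -162.14°, -160.62°, +176.20°.
Eastward gaps between consecutive values (wrapping around): 1.47°, 1.52°, 336.82°, 20.19°.
Largest gap = 336.82° ⇒ minimal covering band is its complement: 360° − 336.82° = 23.18°.
Band runs from +176.20° eastward to -160.62°, crossing the antimeridian.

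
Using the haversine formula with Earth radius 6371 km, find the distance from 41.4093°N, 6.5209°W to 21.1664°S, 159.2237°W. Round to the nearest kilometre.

16608 km

Δλ = -159.2237 − -6.5209 = -152.7028°.
Δφ = -21.1664 − 41.4093 = -62.5757°.
a = sin²(Δφ/2) + cos φ₁ · cos φ₂ · sin²(Δλ/2) = 0.930174.
c = 2·atan2(√a, √(1−a)) = 2.60675 rad → d = 6371·c ≈ 16607.60 km.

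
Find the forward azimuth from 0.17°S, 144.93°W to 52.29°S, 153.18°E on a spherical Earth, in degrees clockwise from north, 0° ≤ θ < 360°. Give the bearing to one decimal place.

214.3°

Δλ = 153.18 − -144.93 = 298.11°; wrapped into (−180°, 180°]: -61.89°.
θ = atan2( sin Δλ · cos φ₂ , cos φ₁ · sin φ₂ − sin φ₁ · cos φ₂ · cos Δλ )
  = atan2(-0.53952, -0.79026) = -145.678° → normalised to [0°, 360°): 214.322°.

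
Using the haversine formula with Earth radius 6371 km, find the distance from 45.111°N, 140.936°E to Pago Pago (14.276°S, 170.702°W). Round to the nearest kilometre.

Δλ = -170.702 − 140.936 = -311.638°; wrapped into (−180°, 180°]: 48.362°.
Δφ = -14.276 − 45.111 = -59.387°.
a = sin²(Δφ/2) + cos φ₁ · cos φ₂ · sin²(Δλ/2) = 0.360140.
c = 2·atan2(√a, √(1−a)) = 1.28729 rad → d = 6371·c ≈ 8201.34 km.

8201 km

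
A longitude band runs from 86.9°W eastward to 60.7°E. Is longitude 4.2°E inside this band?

Band width going east from -86.9° to +60.7°: ((60.7 − -86.9) mod 360) = 147.6°.
Offset of +4.2° east of the west edge: ((4.2 − -86.9) mod 360) = 91.1°.
91.1° ≤ 147.6° ⇒ inside.

Yes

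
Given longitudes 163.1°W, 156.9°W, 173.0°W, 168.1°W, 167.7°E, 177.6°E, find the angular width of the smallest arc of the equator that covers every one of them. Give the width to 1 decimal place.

Sort the longitudes: -173.0°, -168.1°, -163.1°, -156.9°, +167.7°, +177.6°.
Eastward gaps between consecutive values (wrapping around): 4.9°, 5.0°, 6.2°, 324.6°, 9.9°, 9.4°.
Largest gap = 324.6° ⇒ minimal covering band is its complement: 360° − 324.6° = 35.4°.
Band runs from +167.7° eastward to -156.9°, crossing the antimeridian.

35.4°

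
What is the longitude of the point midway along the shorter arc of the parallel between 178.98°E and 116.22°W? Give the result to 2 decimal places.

148.62°W

Signed shortest Δλ from +178.98° to -116.22° is +64.80°.
Midpoint longitude = +178.98° + (+64.80°)/2 = +178.98° + 32.40° = +211.38°.
Normalise into (−180°, 180°]: -148.62°.
(The naïve average (+178.98 + -116.22)/2 = 31.38° is on the wrong side of the globe.)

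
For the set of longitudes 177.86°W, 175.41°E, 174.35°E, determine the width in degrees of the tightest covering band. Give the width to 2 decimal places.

Sort the longitudes: -177.86°, +174.35°, +175.41°.
Eastward gaps between consecutive values (wrapping around): 352.21°, 1.06°, 6.73°.
Largest gap = 352.21° ⇒ minimal covering band is its complement: 360° − 352.21° = 7.79°.
Band runs from +174.35° eastward to -177.86°, crossing the antimeridian.

7.79°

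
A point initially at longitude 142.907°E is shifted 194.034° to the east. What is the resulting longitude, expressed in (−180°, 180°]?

23.059°W

Start at +142.907°; shift +194.034° → +336.941°.
+336.941° lies outside (−180°, 180°]; subtract 360° → -23.059°.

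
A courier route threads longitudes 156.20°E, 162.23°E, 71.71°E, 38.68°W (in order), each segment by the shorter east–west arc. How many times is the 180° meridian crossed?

0

Leg 1: +156.20° → +162.23°, shortest Δλ = 6.03° (east) — does not cross 180°.
Leg 2: +162.23° → +71.71°, shortest Δλ = -90.52° (west) — does not cross 180°.
Leg 3: +71.71° → -38.68°, shortest Δλ = -110.39° (west) — does not cross 180°.
Total crossings: 0.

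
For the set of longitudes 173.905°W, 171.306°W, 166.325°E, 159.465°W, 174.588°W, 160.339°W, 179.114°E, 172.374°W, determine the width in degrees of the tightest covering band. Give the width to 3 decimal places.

34.210°

Sort the longitudes: -174.588°, -173.905°, -172.374°, -171.306°, -160.339°, -159.465°, +166.325°, +179.114°.
Eastward gaps between consecutive values (wrapping around): 0.683°, 1.531°, 1.068°, 10.967°, 0.874°, 325.790°, 12.789°, 6.298°.
Largest gap = 325.790° ⇒ minimal covering band is its complement: 360° − 325.790° = 34.210°.
Band runs from +166.325° eastward to -159.465°, crossing the antimeridian.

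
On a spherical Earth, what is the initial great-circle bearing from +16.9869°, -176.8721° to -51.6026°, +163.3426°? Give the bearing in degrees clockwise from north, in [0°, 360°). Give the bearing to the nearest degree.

193°

Δλ = 163.3426 − -176.8721 = 340.2147°; wrapped into (−180°, 180°]: -19.7853°.
θ = atan2( sin Δλ · cos φ₂ , cos φ₁ · sin φ₂ − sin φ₁ · cos φ₂ · cos Δλ )
  = atan2(-0.21024, -0.92028) = -167.131° → normalised to [0°, 360°): 192.869°.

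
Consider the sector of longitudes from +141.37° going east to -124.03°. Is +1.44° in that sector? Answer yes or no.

Band width going east from +141.37° to -124.03°: ((-124.03 − 141.37) mod 360) = 94.60°.
Offset of +1.44° east of the west edge: ((1.44 − 141.37) mod 360) = 220.07°.
220.07° > 94.60° ⇒ outside.

No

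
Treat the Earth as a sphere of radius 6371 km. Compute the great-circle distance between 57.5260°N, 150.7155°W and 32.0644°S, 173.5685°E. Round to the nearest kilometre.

10508 km

Δλ = 173.5685 − -150.7155 = 324.2840°; wrapped into (−180°, 180°]: -35.7160°.
Δφ = -32.0644 − 57.5260 = -89.5904°.
a = sin²(Δφ/2) + cos φ₁ · cos φ₂ · sin²(Δλ/2) = 0.539215.
c = 2·atan2(√a, √(1−a)) = 1.64931 rad → d = 6371·c ≈ 10507.73 km.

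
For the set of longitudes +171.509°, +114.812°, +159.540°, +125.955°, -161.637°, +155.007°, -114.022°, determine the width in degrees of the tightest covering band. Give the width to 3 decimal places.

131.166°

Sort the longitudes: -161.637°, -114.022°, +114.812°, +125.955°, +155.007°, +159.540°, +171.509°.
Eastward gaps between consecutive values (wrapping around): 47.615°, 228.834°, 11.143°, 29.052°, 4.533°, 11.969°, 26.854°.
Largest gap = 228.834° ⇒ minimal covering band is its complement: 360° − 228.834° = 131.166°.
Band runs from +114.812° eastward to -114.022°, crossing the antimeridian.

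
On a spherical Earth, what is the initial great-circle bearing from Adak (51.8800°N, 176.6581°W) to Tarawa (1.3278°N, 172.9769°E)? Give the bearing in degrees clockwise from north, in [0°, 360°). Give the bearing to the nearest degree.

Δλ = 172.9769 − -176.6581 = 349.6350°; wrapped into (−180°, 180°]: -10.3650°.
θ = atan2( sin Δλ · cos φ₂ , cos φ₁ · sin φ₂ − sin φ₁ · cos φ₂ · cos Δλ )
  = atan2(-0.17987, -0.75937) = -166.674° → normalised to [0°, 360°): 193.326°.

193°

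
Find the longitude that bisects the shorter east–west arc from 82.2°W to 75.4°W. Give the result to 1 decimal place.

Signed shortest Δλ from -82.2° to -75.4° is +6.8°.
Midpoint longitude = -82.2° + (+6.8°)/2 = -82.2° + 3.4° = -78.8°.

78.8°W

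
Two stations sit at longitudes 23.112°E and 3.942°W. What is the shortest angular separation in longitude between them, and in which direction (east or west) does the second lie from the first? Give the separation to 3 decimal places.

Raw difference: -3.942 − 23.112 = -27.054°.
Normalise into (−180°, 180°]: -27.054° stays -27.054°.
Negative ⇒ the second point lies to the west; separation 27.054°.

27.054° west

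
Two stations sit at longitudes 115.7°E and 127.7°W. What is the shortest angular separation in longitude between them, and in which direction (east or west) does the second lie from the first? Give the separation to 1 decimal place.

116.6° east

Raw difference: -127.7 − 115.7 = -243.4°.
Normalise into (−180°, 180°]: -243.4° + 360° = 116.6°.
Positive ⇒ the second point lies to the east; separation 116.6°.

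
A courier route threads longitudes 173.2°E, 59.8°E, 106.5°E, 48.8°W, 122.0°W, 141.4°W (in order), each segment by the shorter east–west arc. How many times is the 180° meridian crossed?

0

Leg 1: +173.2° → +59.8°, shortest Δλ = -113.4° (west) — does not cross 180°.
Leg 2: +59.8° → +106.5°, shortest Δλ = 46.7° (east) — does not cross 180°.
Leg 3: +106.5° → -48.8°, shortest Δλ = -155.3° (west) — does not cross 180°.
Leg 4: -48.8° → -122.0°, shortest Δλ = -73.2° (west) — does not cross 180°.
Leg 5: -122.0° → -141.4°, shortest Δλ = -19.4° (west) — does not cross 180°.
Total crossings: 0.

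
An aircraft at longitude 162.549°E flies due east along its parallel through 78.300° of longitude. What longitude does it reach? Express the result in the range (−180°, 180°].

119.151°W

Start at +162.549°; shift +78.300° → +240.849°.
+240.849° lies outside (−180°, 180°]; subtract 360° → -119.151°.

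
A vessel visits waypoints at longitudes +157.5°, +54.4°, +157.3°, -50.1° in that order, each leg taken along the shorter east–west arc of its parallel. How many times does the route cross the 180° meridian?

1

Leg 1: +157.5° → +54.4°, shortest Δλ = -103.1° (west) — does not cross 180°.
Leg 2: +54.4° → +157.3°, shortest Δλ = 102.9° (east) — does not cross 180°.
Leg 3: +157.3° → -50.1°, shortest Δλ = 152.6° (east) — crosses 180°.
Total crossings: 1.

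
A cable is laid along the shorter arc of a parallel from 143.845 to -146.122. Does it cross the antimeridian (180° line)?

Yes

Naïve |-146.122 − 143.845| = 289.967° > 180°, so the shorter arc goes the other way round — across 180°.
Signed shortest Δλ = ((-146.122 − 143.845 + 180) mod 360) − 180 = 70.033°.
Going east by 70.033° from +143.845° passes through 180° before reaching -146.122°.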